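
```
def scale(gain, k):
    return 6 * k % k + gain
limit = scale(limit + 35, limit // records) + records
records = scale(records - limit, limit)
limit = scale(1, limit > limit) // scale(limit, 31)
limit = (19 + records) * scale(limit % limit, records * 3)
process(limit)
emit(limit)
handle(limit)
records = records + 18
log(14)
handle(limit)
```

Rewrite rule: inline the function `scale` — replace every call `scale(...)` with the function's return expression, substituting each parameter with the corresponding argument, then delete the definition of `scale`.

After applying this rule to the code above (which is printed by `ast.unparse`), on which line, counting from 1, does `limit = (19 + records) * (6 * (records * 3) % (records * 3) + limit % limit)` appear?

4

Transformed code:
limit = 6 * (limit // records) % (limit // records) + (limit + 35) + records
records = 6 * limit % limit + (records - limit)
limit = (6 * (limit > limit) % (limit > limit) + 1) // (6 * 31 % 31 + limit)
limit = (19 + records) * (6 * (records * 3) % (records * 3) + limit % limit)
process(limit)
emit(limit)
handle(limit)
records = records + 18
log(14)
handle(limit)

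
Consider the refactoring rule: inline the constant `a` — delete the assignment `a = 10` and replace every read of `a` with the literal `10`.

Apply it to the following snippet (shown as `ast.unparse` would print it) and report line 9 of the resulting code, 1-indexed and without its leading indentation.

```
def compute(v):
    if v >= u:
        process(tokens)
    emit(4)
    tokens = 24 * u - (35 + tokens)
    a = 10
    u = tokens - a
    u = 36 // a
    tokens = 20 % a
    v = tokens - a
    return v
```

v = tokens - 10

Transformed code:
def compute(v):
    if v >= u:
        process(tokens)
    emit(4)
    tokens = 24 * u - (35 + tokens)
    u = tokens - 10
    u = 36 // 10
    tokens = 20 % 10
    v = tokens - 10
    return v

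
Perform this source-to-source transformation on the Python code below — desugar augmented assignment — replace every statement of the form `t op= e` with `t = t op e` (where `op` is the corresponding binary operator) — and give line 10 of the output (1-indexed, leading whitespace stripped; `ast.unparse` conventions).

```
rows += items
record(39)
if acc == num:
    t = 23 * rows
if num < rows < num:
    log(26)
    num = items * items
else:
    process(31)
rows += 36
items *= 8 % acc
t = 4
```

Transformed code:
rows = rows + items
record(39)
if acc == num:
    t = 23 * rows
if num < rows < num:
    log(26)
    num = items * items
else:
    process(31)
rows = rows + 36
items = items * (8 % acc)
t = 4

rows = rows + 36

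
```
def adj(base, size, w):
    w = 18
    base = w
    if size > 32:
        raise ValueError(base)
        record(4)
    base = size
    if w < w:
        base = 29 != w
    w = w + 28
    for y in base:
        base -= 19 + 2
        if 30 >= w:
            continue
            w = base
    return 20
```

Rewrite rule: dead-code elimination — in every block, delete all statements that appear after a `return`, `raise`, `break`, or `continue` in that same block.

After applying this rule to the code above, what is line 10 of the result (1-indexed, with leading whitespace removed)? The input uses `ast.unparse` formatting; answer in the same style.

Transformed code:
def adj(base, size, w):
    w = 18
    base = w
    if size > 32:
        raise ValueError(base)
    base = size
    if w < w:
        base = 29 != w
    w = w + 28
    for y in base:
        base -= 19 + 2
        if 30 >= w:
            continue
    return 20

for y in base:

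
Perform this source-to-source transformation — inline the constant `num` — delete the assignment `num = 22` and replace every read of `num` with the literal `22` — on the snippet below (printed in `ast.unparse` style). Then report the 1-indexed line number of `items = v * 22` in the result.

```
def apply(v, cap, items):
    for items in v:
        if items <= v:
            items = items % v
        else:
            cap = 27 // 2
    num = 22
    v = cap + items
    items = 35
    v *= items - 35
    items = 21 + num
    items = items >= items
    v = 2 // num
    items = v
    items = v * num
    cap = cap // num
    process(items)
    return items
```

Transformed code:
def apply(v, cap, items):
    for items in v:
        if items <= v:
            items = items % v
        else:
            cap = 27 // 2
    v = cap + items
    items = 35
    v *= items - 35
    items = 21 + 22
    items = items >= items
    v = 2 // 22
    items = v
    items = v * 22
    cap = cap // 22
    process(items)
    return items

14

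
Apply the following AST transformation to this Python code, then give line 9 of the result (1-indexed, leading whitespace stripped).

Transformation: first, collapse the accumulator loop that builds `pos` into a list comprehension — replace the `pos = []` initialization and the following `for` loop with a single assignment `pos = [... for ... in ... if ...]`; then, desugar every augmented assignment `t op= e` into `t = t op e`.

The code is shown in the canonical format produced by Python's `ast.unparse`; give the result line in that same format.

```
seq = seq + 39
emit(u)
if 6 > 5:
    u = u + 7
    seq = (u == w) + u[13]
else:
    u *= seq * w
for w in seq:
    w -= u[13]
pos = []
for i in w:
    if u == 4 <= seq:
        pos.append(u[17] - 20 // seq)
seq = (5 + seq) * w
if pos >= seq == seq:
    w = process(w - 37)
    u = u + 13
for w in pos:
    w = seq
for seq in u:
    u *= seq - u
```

Transformed code:
seq = seq + 39
emit(u)
if 6 > 5:
    u = u + 7
    seq = (u == w) + u[13]
else:
    u = u * (seq * w)
for w in seq:
    w = w - u[13]
pos = [u[17] - 20 // seq for i in w if u == 4 <= seq]
seq = (5 + seq) * w
if pos >= seq == seq:
    w = process(w - 37)
    u = u + 13
for w in pos:
    w = seq
for seq in u:
    u = u * (seq - u)

w = w - u[13]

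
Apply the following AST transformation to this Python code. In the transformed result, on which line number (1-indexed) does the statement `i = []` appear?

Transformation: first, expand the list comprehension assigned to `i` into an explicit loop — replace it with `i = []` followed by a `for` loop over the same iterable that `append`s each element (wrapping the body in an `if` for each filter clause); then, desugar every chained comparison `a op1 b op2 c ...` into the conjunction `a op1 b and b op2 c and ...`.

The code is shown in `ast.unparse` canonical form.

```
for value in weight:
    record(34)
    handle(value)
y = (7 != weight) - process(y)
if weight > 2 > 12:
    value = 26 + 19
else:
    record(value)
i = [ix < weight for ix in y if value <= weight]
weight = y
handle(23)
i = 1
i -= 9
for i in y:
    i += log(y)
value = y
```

9

Transformed code:
for value in weight:
    record(34)
    handle(value)
y = (7 != weight) - process(y)
if weight > 2 and 2 > 12:
    value = 26 + 19
else:
    record(value)
i = []
for ix in y:
    if value <= weight:
        i.append(ix < weight)
weight = y
handle(23)
i = 1
i -= 9
for i in y:
    i += log(y)
value = y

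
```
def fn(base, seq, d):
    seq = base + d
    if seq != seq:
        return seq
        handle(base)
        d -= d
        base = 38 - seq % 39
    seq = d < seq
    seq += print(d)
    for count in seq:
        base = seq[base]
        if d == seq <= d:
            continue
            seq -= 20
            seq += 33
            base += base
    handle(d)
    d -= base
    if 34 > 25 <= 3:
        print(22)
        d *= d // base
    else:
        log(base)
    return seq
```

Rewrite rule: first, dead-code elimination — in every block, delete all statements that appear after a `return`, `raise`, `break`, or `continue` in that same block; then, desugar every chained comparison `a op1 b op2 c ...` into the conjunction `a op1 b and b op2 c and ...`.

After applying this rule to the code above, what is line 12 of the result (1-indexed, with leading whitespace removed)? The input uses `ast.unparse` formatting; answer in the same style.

d -= base

Transformed code:
def fn(base, seq, d):
    seq = base + d
    if seq != seq:
        return seq
    seq = d < seq
    seq += print(d)
    for count in seq:
        base = seq[base]
        if d == seq and seq <= d:
            continue
    handle(d)
    d -= base
    if 34 > 25 and 25 <= 3:
        print(22)
        d *= d // base
    else:
        log(base)
    return seq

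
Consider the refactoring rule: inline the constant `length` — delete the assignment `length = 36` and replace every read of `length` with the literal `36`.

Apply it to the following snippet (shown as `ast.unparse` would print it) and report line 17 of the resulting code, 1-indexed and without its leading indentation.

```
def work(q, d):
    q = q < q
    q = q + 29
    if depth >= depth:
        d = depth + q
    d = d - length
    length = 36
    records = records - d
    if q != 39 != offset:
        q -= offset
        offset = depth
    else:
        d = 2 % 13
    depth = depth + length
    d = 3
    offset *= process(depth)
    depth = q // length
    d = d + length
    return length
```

d = d + 36

Transformed code:
def work(q, d):
    q = q < q
    q = q + 29
    if depth >= depth:
        d = depth + q
    d = d - 36
    records = records - d
    if q != 39 != offset:
        q -= offset
        offset = depth
    else:
        d = 2 % 13
    depth = depth + 36
    d = 3
    offset *= process(depth)
    depth = q // 36
    d = d + 36
    return 36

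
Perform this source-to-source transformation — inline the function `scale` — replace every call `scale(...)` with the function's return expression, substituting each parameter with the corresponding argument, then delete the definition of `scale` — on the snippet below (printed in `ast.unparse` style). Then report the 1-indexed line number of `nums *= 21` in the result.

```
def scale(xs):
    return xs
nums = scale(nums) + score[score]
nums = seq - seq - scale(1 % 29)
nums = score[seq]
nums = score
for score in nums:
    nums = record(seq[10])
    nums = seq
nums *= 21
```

8

Transformed code:
nums = nums + score[score]
nums = seq - seq - 1 % 29
nums = score[seq]
nums = score
for score in nums:
    nums = record(seq[10])
    nums = seq
nums *= 21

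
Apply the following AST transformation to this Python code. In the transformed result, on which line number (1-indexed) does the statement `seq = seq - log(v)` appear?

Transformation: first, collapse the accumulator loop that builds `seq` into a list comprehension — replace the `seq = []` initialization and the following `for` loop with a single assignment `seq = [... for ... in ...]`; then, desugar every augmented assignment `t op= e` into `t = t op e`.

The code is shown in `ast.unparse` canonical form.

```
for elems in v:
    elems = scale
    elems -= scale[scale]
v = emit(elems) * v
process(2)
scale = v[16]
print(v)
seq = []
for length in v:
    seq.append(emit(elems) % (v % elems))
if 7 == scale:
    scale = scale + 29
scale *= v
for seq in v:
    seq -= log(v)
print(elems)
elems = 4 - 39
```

13

Transformed code:
for elems in v:
    elems = scale
    elems = elems - scale[scale]
v = emit(elems) * v
process(2)
scale = v[16]
print(v)
seq = [emit(elems) % (v % elems) for length in v]
if 7 == scale:
    scale = scale + 29
scale = scale * v
for seq in v:
    seq = seq - log(v)
print(elems)
elems = 4 - 39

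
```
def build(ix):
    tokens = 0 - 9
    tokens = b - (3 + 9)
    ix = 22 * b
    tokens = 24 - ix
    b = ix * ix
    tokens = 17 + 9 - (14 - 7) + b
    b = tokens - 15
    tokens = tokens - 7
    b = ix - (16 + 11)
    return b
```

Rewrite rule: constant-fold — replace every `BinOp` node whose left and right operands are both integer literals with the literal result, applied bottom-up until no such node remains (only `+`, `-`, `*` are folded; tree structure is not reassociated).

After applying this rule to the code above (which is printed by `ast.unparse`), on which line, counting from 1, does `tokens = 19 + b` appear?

7

Transformed code:
def build(ix):
    tokens = -9
    tokens = b - 12
    ix = 22 * b
    tokens = 24 - ix
    b = ix * ix
    tokens = 19 + b
    b = tokens - 15
    tokens = tokens - 7
    b = ix - 27
    return b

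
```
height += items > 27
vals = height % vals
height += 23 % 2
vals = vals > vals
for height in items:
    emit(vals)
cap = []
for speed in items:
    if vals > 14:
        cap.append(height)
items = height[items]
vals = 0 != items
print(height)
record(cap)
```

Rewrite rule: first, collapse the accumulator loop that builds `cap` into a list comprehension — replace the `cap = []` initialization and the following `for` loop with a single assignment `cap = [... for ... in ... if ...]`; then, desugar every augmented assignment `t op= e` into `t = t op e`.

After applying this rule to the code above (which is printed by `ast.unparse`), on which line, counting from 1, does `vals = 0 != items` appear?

9

Transformed code:
height = height + (items > 27)
vals = height % vals
height = height + 23 % 2
vals = vals > vals
for height in items:
    emit(vals)
cap = [height for speed in items if vals > 14]
items = height[items]
vals = 0 != items
print(height)
record(cap)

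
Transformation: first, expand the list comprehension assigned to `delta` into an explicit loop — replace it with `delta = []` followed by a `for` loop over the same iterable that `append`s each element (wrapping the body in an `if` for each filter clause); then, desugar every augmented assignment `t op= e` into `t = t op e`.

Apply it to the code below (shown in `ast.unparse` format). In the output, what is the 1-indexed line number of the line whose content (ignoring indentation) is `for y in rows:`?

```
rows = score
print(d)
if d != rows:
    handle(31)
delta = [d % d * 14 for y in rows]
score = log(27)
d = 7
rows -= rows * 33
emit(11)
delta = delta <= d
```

6

Transformed code:
rows = score
print(d)
if d != rows:
    handle(31)
delta = []
for y in rows:
    delta.append(d % d * 14)
score = log(27)
d = 7
rows = rows - rows * 33
emit(11)
delta = delta <= d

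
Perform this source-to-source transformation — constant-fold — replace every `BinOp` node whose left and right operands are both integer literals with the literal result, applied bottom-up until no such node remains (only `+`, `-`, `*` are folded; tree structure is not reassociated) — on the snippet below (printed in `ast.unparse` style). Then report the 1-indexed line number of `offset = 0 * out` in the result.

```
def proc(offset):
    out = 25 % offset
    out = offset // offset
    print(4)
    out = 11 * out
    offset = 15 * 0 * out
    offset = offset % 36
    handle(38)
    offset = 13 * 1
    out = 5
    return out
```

6

Transformed code:
def proc(offset):
    out = 25 % offset
    out = offset // offset
    print(4)
    out = 11 * out
    offset = 0 * out
    offset = offset % 36
    handle(38)
    offset = 13
    out = 5
    return out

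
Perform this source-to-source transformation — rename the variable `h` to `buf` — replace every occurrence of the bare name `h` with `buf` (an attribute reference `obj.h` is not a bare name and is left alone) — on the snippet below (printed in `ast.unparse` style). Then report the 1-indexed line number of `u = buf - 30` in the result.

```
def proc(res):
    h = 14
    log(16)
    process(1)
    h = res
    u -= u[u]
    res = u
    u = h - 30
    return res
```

Transformed code:
def proc(res):
    buf = 14
    log(16)
    process(1)
    buf = res
    u -= u[u]
    res = u
    u = buf - 30
    return res

8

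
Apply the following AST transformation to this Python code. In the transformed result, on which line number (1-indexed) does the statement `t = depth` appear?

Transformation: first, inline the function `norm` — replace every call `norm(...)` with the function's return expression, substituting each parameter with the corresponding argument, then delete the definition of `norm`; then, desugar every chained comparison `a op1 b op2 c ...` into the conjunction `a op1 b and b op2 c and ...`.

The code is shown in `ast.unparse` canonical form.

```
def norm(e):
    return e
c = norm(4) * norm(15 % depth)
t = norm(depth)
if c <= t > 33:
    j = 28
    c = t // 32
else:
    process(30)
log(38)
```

Transformed code:
c = 4 * (15 % depth)
t = depth
if c <= t and t > 33:
    j = 28
    c = t // 32
else:
    process(30)
log(38)

2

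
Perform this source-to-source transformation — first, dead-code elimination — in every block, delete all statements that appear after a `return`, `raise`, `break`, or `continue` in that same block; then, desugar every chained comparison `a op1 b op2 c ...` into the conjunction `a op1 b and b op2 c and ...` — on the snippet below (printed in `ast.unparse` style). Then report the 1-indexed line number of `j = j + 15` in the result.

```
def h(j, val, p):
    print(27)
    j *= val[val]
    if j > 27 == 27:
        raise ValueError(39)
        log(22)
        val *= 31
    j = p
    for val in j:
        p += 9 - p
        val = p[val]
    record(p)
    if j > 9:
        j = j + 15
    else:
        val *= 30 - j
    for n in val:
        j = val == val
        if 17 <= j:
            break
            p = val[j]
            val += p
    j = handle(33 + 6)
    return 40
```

12

Transformed code:
def h(j, val, p):
    print(27)
    j *= val[val]
    if j > 27 and 27 == 27:
        raise ValueError(39)
    j = p
    for val in j:
        p += 9 - p
        val = p[val]
    record(p)
    if j > 9:
        j = j + 15
    else:
        val *= 30 - j
    for n in val:
        j = val == val
        if 17 <= j:
            break
    j = handle(33 + 6)
    return 40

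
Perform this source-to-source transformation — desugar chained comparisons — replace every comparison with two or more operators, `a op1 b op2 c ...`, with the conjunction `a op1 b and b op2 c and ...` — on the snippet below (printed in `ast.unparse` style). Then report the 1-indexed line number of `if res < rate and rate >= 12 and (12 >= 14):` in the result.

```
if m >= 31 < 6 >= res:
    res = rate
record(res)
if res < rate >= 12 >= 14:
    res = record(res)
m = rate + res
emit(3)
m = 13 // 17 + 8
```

4

Transformed code:
if m >= 31 and 31 < 6 and (6 >= res):
    res = rate
record(res)
if res < rate and rate >= 12 and (12 >= 14):
    res = record(res)
m = rate + res
emit(3)
m = 13 // 17 + 8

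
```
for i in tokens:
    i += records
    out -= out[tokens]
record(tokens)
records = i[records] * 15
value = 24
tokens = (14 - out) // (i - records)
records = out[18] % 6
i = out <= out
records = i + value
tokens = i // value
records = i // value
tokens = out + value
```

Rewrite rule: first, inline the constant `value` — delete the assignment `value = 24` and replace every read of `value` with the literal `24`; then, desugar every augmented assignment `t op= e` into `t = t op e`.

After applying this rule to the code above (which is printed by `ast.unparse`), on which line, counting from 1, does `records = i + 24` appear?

Transformed code:
for i in tokens:
    i = i + records
    out = out - out[tokens]
record(tokens)
records = i[records] * 15
tokens = (14 - out) // (i - records)
records = out[18] % 6
i = out <= out
records = i + 24
tokens = i // 24
records = i // 24
tokens = out + 24

9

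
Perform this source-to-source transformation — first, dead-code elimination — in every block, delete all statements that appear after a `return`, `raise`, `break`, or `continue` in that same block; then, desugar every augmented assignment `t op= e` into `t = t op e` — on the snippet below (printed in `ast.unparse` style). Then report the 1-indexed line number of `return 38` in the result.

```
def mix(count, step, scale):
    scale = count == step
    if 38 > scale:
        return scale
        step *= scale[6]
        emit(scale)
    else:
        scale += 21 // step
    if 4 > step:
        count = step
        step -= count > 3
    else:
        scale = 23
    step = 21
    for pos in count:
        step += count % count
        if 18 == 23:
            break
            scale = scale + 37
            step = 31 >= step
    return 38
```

17

Transformed code:
def mix(count, step, scale):
    scale = count == step
    if 38 > scale:
        return scale
    else:
        scale = scale + 21 // step
    if 4 > step:
        count = step
        step = step - (count > 3)
    else:
        scale = 23
    step = 21
    for pos in count:
        step = step + count % count
        if 18 == 23:
            break
    return 38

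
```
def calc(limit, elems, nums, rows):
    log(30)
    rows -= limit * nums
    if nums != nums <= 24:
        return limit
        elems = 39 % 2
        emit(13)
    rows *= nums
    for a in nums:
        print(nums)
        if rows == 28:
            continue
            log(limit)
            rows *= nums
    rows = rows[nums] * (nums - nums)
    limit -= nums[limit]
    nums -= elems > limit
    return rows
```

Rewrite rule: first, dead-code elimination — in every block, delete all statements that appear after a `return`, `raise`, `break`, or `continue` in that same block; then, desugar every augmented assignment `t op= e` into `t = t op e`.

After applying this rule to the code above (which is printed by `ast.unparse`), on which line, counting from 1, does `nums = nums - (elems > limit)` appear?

Transformed code:
def calc(limit, elems, nums, rows):
    log(30)
    rows = rows - limit * nums
    if nums != nums <= 24:
        return limit
    rows = rows * nums
    for a in nums:
        print(nums)
        if rows == 28:
            continue
    rows = rows[nums] * (nums - nums)
    limit = limit - nums[limit]
    nums = nums - (elems > limit)
    return rows

13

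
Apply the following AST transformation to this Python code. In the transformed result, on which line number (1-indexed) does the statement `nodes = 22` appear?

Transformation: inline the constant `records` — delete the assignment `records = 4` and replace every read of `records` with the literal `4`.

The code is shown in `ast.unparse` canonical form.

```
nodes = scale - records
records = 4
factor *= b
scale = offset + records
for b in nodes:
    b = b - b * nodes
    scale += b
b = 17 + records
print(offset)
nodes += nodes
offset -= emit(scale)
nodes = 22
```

Transformed code:
nodes = scale - 4
factor *= b
scale = offset + 4
for b in nodes:
    b = b - b * nodes
    scale += b
b = 17 + 4
print(offset)
nodes += nodes
offset -= emit(scale)
nodes = 22

11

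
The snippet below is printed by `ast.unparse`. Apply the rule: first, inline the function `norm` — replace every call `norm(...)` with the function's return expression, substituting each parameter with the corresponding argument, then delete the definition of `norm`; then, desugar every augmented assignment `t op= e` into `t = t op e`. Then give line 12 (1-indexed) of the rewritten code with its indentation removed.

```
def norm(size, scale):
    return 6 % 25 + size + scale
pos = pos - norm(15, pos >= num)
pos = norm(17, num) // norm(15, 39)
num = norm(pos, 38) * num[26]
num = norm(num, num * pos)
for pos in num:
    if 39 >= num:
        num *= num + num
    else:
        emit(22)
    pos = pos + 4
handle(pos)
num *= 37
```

num = num * 37

Transformed code:
pos = pos - (6 % 25 + 15 + (pos >= num))
pos = (6 % 25 + 17 + num) // (6 % 25 + 15 + 39)
num = (6 % 25 + pos + 38) * num[26]
num = 6 % 25 + num + num * pos
for pos in num:
    if 39 >= num:
        num = num * (num + num)
    else:
        emit(22)
    pos = pos + 4
handle(pos)
num = num * 37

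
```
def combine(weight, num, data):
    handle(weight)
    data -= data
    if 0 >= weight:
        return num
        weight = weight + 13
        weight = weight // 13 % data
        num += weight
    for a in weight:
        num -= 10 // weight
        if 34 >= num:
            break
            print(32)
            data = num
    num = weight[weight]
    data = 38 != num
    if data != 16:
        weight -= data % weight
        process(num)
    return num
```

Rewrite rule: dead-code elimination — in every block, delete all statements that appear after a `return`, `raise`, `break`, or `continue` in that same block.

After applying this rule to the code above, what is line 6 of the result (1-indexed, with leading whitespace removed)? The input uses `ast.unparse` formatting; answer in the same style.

for a in weight:

Transformed code:
def combine(weight, num, data):
    handle(weight)
    data -= data
    if 0 >= weight:
        return num
    for a in weight:
        num -= 10 // weight
        if 34 >= num:
            break
    num = weight[weight]
    data = 38 != num
    if data != 16:
        weight -= data % weight
        process(num)
    return num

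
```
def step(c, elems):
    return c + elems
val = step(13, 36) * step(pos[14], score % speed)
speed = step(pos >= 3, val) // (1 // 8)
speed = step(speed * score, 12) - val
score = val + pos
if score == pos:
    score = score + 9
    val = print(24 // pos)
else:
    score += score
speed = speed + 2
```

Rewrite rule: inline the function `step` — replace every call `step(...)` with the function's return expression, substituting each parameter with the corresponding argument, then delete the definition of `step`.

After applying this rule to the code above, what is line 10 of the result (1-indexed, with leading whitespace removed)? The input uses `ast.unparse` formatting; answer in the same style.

speed = speed + 2

Transformed code:
val = (13 + 36) * (pos[14] + score % speed)
speed = ((pos >= 3) + val) // (1 // 8)
speed = speed * score + 12 - val
score = val + pos
if score == pos:
    score = score + 9
    val = print(24 // pos)
else:
    score += score
speed = speed + 2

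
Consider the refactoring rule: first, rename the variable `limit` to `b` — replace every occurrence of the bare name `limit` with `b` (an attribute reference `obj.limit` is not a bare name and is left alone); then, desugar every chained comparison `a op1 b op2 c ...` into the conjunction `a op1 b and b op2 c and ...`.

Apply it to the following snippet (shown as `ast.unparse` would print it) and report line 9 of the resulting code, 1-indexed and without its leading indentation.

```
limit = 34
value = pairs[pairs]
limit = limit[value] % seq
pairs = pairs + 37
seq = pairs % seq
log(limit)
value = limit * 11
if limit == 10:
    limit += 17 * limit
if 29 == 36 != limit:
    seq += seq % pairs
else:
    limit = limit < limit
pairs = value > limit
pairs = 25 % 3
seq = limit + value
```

Transformed code:
b = 34
value = pairs[pairs]
b = b[value] % seq
pairs = pairs + 37
seq = pairs % seq
log(b)
value = b * 11
if b == 10:
    b += 17 * b
if 29 == 36 and 36 != b:
    seq += seq % pairs
else:
    b = b < b
pairs = value > b
pairs = 25 % 3
seq = b + value

b += 17 * b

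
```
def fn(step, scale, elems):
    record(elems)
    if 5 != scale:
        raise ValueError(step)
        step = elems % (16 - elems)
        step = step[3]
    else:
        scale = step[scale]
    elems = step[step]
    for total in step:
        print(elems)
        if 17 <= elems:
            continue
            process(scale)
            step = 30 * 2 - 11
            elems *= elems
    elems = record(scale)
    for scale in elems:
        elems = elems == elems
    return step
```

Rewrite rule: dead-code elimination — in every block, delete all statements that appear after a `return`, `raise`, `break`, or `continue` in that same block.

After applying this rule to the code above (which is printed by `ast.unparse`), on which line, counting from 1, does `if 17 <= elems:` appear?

10

Transformed code:
def fn(step, scale, elems):
    record(elems)
    if 5 != scale:
        raise ValueError(step)
    else:
        scale = step[scale]
    elems = step[step]
    for total in step:
        print(elems)
        if 17 <= elems:
            continue
    elems = record(scale)
    for scale in elems:
        elems = elems == elems
    return step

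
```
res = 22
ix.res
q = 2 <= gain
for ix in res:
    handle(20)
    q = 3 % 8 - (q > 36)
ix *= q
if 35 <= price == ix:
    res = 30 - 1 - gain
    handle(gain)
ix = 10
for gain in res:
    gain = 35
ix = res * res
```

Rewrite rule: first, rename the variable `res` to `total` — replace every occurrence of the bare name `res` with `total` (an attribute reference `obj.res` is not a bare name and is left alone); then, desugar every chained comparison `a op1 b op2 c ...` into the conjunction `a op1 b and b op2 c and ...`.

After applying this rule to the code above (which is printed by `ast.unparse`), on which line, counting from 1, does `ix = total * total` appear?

Transformed code:
total = 22
ix.res
q = 2 <= gain
for ix in total:
    handle(20)
    q = 3 % 8 - (q > 36)
ix *= q
if 35 <= price and price == ix:
    total = 30 - 1 - gain
    handle(gain)
ix = 10
for gain in total:
    gain = 35
ix = total * total

14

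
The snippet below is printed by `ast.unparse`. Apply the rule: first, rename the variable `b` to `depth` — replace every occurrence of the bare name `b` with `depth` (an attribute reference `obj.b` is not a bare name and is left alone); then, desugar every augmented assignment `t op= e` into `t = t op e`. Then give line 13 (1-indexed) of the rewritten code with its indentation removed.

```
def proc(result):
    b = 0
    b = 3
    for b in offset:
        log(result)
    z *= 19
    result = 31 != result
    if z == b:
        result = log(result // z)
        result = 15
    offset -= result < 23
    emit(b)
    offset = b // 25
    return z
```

Transformed code:
def proc(result):
    depth = 0
    depth = 3
    for depth in offset:
        log(result)
    z = z * 19
    result = 31 != result
    if z == depth:
        result = log(result // z)
        result = 15
    offset = offset - (result < 23)
    emit(depth)
    offset = depth // 25
    return z

offset = depth // 25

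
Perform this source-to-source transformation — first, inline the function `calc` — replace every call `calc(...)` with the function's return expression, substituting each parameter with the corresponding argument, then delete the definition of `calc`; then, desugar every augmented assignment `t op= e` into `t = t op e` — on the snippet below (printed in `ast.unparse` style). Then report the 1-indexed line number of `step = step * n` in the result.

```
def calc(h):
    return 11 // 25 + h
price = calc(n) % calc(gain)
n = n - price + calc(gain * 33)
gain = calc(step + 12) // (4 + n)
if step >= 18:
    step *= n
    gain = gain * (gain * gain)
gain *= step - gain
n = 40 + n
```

Transformed code:
price = (11 // 25 + n) % (11 // 25 + gain)
n = n - price + (11 // 25 + gain * 33)
gain = (11 // 25 + (step + 12)) // (4 + n)
if step >= 18:
    step = step * n
    gain = gain * (gain * gain)
gain = gain * (step - gain)
n = 40 + n

5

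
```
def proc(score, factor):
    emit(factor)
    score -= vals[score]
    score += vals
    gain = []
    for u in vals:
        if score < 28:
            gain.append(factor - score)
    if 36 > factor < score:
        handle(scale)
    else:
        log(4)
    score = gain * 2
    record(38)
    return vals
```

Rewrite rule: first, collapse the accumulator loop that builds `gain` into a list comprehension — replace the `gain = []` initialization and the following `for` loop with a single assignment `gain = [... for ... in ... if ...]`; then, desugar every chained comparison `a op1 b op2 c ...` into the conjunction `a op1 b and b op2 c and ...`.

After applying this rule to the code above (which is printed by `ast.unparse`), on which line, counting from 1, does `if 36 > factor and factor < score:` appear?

6

Transformed code:
def proc(score, factor):
    emit(factor)
    score -= vals[score]
    score += vals
    gain = [factor - score for u in vals if score < 28]
    if 36 > factor and factor < score:
        handle(scale)
    else:
        log(4)
    score = gain * 2
    record(38)
    return vals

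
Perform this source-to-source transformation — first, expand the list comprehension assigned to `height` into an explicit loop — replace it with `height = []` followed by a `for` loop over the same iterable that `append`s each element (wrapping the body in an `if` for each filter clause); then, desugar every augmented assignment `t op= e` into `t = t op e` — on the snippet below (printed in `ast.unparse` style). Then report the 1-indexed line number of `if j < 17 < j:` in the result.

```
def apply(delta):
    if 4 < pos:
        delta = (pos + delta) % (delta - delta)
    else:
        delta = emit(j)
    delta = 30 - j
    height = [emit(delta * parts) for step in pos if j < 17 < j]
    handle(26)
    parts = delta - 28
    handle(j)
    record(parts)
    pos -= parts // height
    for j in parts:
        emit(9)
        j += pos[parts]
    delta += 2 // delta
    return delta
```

Transformed code:
def apply(delta):
    if 4 < pos:
        delta = (pos + delta) % (delta - delta)
    else:
        delta = emit(j)
    delta = 30 - j
    height = []
    for step in pos:
        if j < 17 < j:
            height.append(emit(delta * parts))
    handle(26)
    parts = delta - 28
    handle(j)
    record(parts)
    pos = pos - parts // height
    for j in parts:
        emit(9)
        j = j + pos[parts]
    delta = delta + 2 // delta
    return delta

9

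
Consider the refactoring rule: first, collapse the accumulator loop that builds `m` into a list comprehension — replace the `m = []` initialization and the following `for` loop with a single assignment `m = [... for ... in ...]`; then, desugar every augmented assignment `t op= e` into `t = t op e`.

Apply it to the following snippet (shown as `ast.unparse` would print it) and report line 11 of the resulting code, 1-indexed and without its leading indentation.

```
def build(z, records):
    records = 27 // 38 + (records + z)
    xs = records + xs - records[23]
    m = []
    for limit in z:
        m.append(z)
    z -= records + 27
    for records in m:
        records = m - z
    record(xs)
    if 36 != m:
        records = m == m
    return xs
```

return xs

Transformed code:
def build(z, records):
    records = 27 // 38 + (records + z)
    xs = records + xs - records[23]
    m = [z for limit in z]
    z = z - (records + 27)
    for records in m:
        records = m - z
    record(xs)
    if 36 != m:
        records = m == m
    return xs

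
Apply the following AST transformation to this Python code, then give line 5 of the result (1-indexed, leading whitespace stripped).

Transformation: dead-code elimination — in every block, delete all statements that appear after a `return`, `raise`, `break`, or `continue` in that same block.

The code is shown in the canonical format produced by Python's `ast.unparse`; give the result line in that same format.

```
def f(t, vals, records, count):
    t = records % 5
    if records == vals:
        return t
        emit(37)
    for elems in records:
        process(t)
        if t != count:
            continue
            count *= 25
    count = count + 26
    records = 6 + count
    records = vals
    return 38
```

for elems in records:

Transformed code:
def f(t, vals, records, count):
    t = records % 5
    if records == vals:
        return t
    for elems in records:
        process(t)
        if t != count:
            continue
    count = count + 26
    records = 6 + count
    records = vals
    return 38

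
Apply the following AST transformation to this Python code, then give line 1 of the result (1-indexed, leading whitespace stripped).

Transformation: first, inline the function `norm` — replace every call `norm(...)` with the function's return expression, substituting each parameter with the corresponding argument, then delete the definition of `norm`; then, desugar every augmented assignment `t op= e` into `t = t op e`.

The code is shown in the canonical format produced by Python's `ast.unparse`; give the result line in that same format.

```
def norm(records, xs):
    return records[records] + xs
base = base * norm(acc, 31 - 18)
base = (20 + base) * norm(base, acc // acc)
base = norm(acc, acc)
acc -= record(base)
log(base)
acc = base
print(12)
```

Transformed code:
base = base * (acc[acc] + (31 - 18))
base = (20 + base) * (base[base] + acc // acc)
base = acc[acc] + acc
acc = acc - record(base)
log(base)
acc = base
print(12)

base = base * (acc[acc] + (31 - 18))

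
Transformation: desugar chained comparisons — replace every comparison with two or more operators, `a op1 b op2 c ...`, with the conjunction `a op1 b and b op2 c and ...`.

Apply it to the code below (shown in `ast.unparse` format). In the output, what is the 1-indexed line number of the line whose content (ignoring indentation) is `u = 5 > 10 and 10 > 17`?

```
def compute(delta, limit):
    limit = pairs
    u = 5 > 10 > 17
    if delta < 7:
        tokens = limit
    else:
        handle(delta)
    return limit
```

Transformed code:
def compute(delta, limit):
    limit = pairs
    u = 5 > 10 and 10 > 17
    if delta < 7:
        tokens = limit
    else:
        handle(delta)
    return limit

3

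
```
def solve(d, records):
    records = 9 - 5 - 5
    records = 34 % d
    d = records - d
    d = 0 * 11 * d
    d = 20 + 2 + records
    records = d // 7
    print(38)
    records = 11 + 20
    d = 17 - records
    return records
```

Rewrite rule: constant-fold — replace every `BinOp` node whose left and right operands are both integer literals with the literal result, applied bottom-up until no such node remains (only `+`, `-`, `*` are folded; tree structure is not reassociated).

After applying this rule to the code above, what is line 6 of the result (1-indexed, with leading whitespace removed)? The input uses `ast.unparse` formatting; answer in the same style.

Transformed code:
def solve(d, records):
    records = -1
    records = 34 % d
    d = records - d
    d = 0 * d
    d = 22 + records
    records = d // 7
    print(38)
    records = 31
    d = 17 - records
    return records

d = 22 + records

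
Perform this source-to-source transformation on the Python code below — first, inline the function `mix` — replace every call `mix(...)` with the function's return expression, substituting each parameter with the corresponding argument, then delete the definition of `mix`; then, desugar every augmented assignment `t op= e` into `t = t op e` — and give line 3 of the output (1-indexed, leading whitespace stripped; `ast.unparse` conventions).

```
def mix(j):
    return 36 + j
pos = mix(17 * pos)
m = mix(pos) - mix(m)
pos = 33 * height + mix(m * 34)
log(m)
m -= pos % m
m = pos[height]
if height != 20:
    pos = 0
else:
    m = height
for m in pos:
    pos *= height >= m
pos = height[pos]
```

Transformed code:
pos = 36 + 17 * pos
m = 36 + pos - (36 + m)
pos = 33 * height + (36 + m * 34)
log(m)
m = m - pos % m
m = pos[height]
if height != 20:
    pos = 0
else:
    m = height
for m in pos:
    pos = pos * (height >= m)
pos = height[pos]

pos = 33 * height + (36 + m * 34)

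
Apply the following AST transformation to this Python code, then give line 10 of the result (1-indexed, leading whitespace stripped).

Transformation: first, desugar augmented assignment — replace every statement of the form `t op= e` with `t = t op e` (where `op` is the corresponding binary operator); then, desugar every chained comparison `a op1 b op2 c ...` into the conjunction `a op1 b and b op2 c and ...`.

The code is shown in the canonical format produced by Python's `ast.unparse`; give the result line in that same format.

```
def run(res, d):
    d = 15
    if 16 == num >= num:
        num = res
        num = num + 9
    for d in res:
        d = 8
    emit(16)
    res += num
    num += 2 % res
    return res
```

num = num + 2 % res

Transformed code:
def run(res, d):
    d = 15
    if 16 == num and num >= num:
        num = res
        num = num + 9
    for d in res:
        d = 8
    emit(16)
    res = res + num
    num = num + 2 % res
    return res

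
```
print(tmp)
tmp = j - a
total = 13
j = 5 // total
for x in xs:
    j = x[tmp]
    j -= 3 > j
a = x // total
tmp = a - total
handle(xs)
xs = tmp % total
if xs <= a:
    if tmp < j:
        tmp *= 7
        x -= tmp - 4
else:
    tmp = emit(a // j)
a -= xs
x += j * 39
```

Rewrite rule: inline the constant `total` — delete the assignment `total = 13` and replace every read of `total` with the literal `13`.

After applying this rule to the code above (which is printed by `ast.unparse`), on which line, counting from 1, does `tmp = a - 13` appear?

8

Transformed code:
print(tmp)
tmp = j - a
j = 5 // 13
for x in xs:
    j = x[tmp]
    j -= 3 > j
a = x // 13
tmp = a - 13
handle(xs)
xs = tmp % 13
if xs <= a:
    if tmp < j:
        tmp *= 7
        x -= tmp - 4
else:
    tmp = emit(a // j)
a -= xs
x += j * 39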